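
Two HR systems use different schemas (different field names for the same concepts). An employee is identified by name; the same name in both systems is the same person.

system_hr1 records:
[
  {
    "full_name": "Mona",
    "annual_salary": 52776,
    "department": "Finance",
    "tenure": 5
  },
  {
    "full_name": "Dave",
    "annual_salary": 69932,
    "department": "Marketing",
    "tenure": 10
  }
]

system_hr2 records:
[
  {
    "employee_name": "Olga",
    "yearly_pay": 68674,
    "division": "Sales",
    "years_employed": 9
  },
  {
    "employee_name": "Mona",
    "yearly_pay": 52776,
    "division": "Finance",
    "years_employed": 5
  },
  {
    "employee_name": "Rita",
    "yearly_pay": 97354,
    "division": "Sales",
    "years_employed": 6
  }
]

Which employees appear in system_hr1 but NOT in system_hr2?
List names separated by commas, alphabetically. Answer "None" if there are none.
Dave

Schema mapping: "full_name" (system_hr1) = "employee_name" (system_hr2) = employee name

Names in system_hr1: ['Dave', 'Mona']
Names in system_hr2: ['Mona', 'Olga', 'Rita']

In system_hr1 but not system_hr2: ['Dave']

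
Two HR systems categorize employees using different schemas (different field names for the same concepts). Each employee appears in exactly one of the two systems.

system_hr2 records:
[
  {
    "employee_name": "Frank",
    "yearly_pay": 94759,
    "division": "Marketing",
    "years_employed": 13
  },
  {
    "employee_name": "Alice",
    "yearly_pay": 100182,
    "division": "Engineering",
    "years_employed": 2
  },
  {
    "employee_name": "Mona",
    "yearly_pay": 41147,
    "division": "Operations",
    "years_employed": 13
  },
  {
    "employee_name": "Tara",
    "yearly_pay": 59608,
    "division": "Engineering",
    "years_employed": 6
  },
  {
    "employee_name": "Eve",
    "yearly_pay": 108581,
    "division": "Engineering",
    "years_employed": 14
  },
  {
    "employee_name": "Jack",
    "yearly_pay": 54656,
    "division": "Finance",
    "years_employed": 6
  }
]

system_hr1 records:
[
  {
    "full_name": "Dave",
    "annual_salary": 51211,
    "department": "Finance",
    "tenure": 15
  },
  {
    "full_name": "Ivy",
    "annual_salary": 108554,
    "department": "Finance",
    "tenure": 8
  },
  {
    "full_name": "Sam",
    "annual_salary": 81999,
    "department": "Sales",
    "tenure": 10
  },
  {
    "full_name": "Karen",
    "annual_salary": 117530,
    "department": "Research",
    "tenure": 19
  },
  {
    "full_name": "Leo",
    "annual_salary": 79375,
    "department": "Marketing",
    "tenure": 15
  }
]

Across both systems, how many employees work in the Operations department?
1

Schema mapping: "division" (system_hr2) = "department" (system_hr1) = department

Operations employees in system_hr2: 1
Operations employees in system_hr1: 0

Total in Operations: 1 + 0 = 1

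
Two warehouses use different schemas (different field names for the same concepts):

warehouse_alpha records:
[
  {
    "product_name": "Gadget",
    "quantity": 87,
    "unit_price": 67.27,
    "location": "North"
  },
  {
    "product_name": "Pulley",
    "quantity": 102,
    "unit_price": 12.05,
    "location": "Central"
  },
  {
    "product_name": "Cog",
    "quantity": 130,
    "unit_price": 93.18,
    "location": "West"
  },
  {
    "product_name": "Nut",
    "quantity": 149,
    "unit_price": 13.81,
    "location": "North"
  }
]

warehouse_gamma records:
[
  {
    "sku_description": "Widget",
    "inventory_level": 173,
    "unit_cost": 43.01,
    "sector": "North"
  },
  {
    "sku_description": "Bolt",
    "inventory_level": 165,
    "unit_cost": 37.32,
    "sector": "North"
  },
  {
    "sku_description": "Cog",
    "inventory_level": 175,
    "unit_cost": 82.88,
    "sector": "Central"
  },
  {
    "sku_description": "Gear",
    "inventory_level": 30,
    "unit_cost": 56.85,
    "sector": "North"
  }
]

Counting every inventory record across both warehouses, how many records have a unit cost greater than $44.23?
4

Schema mapping: "unit_price" (warehouse_alpha) = "unit_cost" (warehouse_gamma) = unit cost

Records > $44.23 in warehouse_alpha: 2
Records > $44.23 in warehouse_gamma: 2

Total count: 2 + 2 = 4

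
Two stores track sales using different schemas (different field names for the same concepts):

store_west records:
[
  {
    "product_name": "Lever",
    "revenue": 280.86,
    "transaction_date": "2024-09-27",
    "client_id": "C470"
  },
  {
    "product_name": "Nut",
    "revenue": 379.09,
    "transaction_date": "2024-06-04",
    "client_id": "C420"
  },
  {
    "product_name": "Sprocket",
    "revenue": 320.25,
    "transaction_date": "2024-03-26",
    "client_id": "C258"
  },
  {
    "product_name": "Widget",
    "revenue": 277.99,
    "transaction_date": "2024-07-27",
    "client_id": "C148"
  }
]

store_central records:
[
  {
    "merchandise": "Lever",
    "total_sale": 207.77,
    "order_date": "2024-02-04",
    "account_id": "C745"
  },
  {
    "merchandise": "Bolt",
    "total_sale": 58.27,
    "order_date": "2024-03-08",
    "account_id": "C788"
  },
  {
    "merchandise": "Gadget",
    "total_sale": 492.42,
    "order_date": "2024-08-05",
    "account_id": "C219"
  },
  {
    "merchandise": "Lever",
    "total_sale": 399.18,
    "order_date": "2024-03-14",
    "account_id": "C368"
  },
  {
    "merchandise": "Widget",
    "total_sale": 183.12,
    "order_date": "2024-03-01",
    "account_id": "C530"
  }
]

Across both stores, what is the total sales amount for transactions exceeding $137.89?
2540.68

Schema mapping: "revenue" (store_west) = "total_sale" (store_central) = sale amount

Sum of sales > $137.89 in store_west: 1258.19
Sum of sales > $137.89 in store_central: 1282.49

Total: 1258.19 + 1282.49 = 2540.68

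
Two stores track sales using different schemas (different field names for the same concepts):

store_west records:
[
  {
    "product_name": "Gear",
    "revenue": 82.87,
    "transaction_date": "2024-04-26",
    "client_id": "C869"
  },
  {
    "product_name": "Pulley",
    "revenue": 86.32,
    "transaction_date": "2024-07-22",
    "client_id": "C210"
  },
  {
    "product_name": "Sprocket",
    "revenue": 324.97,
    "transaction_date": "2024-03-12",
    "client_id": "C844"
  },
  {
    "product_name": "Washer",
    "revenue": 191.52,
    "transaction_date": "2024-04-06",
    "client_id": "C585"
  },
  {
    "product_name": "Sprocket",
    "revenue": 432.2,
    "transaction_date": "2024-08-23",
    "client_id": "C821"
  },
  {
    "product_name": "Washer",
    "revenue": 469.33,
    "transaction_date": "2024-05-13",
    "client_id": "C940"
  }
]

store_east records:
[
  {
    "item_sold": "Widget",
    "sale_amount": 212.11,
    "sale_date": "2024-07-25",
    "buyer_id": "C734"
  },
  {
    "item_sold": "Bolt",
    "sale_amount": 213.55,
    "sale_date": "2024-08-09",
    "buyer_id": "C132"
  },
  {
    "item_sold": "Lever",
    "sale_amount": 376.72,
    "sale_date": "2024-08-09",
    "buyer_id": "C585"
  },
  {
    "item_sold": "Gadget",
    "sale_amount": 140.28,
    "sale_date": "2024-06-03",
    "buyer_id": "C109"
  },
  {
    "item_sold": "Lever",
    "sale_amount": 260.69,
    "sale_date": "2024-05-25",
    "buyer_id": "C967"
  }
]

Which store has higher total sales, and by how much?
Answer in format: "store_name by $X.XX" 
store_west by $383.86

Schema mapping: "revenue" (store_west) = "sale_amount" (store_east) = sale amount

Total for store_west: 1587.21
Total for store_east: 1203.35

Difference: |1587.21 - 1203.35| = 383.86
store_west has higher sales by $383.86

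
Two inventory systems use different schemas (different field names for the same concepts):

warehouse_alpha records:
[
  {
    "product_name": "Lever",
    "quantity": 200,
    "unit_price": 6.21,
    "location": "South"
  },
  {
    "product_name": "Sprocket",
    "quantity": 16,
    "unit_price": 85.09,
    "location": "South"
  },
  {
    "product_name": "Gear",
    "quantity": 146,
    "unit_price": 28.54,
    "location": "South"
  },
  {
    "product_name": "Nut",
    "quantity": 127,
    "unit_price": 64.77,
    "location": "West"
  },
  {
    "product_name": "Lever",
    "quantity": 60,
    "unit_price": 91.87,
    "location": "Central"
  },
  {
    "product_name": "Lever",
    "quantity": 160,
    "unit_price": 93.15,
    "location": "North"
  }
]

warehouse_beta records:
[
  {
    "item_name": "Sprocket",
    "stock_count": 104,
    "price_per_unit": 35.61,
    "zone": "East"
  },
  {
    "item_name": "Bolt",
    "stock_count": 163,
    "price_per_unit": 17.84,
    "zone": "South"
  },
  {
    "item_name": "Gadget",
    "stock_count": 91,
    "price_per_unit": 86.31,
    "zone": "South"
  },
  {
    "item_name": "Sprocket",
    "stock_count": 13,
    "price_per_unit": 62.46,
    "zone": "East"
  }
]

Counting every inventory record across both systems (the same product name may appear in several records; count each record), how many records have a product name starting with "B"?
1

Schema mapping: "product_name" (warehouse_alpha) = "item_name" (warehouse_beta) = product name

Records with product name starting with "B" in warehouse_alpha: 0
Records with product name starting with "B" in warehouse_beta: 1

Total: 0 + 1 = 1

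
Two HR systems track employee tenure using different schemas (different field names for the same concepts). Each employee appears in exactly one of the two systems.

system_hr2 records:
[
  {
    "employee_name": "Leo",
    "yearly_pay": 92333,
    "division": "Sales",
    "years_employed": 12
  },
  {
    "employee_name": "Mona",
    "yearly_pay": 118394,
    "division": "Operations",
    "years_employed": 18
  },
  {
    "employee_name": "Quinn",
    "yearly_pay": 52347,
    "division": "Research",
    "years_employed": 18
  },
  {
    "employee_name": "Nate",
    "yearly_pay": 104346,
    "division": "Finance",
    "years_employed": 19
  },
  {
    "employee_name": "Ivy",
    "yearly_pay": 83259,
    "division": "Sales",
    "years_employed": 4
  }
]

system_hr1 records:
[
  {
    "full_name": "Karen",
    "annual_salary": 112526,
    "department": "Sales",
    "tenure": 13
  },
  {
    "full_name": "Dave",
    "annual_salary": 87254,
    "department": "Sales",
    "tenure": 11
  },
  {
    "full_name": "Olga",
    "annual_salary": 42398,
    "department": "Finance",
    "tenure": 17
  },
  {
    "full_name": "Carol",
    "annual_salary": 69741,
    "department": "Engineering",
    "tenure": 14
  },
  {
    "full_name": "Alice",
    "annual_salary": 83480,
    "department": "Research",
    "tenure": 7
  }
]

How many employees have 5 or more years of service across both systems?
9

Reconcile schemas: "years_employed" (system_hr2) = "tenure" (system_hr1) = years of service

From system_hr2: 4 employees with >= 5 years
From system_hr1: 5 employees with >= 5 years

Total: 4 + 5 = 9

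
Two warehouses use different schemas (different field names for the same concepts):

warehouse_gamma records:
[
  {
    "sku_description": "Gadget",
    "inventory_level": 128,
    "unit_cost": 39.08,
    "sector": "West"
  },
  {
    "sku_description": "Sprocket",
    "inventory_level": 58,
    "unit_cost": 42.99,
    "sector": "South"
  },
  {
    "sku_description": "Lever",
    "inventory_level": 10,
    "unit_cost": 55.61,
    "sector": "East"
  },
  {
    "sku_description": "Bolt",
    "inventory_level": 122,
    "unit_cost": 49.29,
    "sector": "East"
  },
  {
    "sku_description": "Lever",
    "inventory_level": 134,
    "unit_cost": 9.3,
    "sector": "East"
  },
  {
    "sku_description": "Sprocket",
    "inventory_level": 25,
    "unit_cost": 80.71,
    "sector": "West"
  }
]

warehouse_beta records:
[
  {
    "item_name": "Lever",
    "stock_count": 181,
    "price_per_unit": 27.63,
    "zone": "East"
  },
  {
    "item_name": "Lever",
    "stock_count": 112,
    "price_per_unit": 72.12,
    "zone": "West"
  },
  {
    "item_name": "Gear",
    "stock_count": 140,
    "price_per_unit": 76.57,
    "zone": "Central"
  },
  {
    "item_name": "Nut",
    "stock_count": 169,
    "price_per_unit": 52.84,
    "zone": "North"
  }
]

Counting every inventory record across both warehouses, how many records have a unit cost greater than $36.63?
8

Schema mapping: "unit_cost" (warehouse_gamma) = "price_per_unit" (warehouse_beta) = unit cost

Records > $36.63 in warehouse_gamma: 5
Records > $36.63 in warehouse_beta: 3

Total count: 5 + 3 = 8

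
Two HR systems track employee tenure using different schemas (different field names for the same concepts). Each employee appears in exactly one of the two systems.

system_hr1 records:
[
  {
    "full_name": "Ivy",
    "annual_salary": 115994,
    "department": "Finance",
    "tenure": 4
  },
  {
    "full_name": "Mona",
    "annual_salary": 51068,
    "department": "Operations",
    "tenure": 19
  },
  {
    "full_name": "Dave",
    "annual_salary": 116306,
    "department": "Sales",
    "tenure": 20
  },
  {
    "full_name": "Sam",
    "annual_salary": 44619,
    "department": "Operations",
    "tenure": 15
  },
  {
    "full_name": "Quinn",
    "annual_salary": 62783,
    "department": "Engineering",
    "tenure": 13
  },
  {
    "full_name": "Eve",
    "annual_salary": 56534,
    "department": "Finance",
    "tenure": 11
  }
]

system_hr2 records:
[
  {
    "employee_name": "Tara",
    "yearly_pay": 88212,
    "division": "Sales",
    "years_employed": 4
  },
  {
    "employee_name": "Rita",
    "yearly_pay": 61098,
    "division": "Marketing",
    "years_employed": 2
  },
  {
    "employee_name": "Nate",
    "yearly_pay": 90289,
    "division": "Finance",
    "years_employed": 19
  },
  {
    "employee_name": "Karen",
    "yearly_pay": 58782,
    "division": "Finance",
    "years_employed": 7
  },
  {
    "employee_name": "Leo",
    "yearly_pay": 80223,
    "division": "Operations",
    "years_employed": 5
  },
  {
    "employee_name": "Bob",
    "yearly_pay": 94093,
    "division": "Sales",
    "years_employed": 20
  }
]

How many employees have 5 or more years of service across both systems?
9

Reconcile schemas: "tenure" (system_hr1) = "years_employed" (system_hr2) = years of service

From system_hr1: 5 employees with >= 5 years
From system_hr2: 4 employees with >= 5 years

Total: 5 + 4 = 9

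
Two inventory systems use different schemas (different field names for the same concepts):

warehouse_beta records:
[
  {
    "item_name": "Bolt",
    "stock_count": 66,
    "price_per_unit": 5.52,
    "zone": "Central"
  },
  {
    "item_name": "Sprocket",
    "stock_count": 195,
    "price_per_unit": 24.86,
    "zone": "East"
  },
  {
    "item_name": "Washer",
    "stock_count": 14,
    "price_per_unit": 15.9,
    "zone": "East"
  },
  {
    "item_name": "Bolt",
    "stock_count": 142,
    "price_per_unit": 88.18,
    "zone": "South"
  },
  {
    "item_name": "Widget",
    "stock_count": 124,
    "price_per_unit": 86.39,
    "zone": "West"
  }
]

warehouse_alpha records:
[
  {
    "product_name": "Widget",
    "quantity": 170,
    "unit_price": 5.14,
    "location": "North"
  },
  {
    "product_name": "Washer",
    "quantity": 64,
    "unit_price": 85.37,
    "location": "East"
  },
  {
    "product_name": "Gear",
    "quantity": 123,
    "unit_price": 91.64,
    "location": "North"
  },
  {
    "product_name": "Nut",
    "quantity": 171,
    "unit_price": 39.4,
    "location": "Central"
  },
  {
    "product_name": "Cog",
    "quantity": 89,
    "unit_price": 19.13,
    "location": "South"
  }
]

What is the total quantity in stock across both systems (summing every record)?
1158

To reconcile these schemas, identify the field holding the quantity in stock in each system:
1. In warehouse_beta it is "stock_count"
2. In warehouse_alpha it is "quantity"

From warehouse_beta: 66 + 195 + 14 + 142 + 124 = 541
From warehouse_alpha: 170 + 64 + 123 + 171 + 89 = 617

Total: 541 + 617 = 1158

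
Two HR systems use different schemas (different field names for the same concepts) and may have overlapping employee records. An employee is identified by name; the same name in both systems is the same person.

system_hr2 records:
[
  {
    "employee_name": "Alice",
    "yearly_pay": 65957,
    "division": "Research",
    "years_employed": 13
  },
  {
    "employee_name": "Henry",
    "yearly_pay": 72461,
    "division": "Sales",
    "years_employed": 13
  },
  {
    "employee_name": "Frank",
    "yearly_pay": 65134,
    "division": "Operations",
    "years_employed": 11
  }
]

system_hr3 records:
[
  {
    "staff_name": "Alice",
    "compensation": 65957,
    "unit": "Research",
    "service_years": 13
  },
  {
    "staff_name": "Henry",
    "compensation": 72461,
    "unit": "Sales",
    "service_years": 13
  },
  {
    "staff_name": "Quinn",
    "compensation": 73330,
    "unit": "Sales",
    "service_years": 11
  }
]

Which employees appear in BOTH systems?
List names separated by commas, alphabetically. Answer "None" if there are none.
Alice, Henry

Schema mapping: "employee_name" (system_hr2) = "staff_name" (system_hr3) = employee name

Names in system_hr2: ['Alice', 'Frank', 'Henry']
Names in system_hr3: ['Alice', 'Henry', 'Quinn']

Intersection: ['Alice', 'Henry']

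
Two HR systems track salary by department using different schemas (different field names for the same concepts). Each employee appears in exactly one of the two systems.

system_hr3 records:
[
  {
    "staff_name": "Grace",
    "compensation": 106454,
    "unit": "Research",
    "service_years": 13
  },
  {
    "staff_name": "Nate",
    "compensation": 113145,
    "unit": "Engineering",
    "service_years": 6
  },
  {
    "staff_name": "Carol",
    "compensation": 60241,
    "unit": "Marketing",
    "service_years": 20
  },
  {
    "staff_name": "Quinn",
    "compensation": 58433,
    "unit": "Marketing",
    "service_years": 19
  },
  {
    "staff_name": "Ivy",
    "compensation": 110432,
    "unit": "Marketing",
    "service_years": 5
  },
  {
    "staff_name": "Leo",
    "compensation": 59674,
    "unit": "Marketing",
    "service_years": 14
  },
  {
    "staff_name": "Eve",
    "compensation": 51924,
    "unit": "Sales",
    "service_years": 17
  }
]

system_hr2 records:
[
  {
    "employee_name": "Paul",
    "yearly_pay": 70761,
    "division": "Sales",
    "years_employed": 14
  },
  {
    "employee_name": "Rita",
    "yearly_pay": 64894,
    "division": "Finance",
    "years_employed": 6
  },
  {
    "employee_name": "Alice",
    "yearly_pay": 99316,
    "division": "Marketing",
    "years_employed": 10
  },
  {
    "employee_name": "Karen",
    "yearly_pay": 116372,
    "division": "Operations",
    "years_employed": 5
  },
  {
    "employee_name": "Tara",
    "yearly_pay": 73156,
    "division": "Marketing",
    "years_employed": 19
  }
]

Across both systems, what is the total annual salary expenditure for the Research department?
106454

Schema mappings:
- "unit" (system_hr3) = "division" (system_hr2) = department
- "compensation" (system_hr3) = "yearly_pay" (system_hr2) = salary

Research salaries from system_hr3: 106454
Research salaries from system_hr2: 0

Total: 106454 + 0 = 106454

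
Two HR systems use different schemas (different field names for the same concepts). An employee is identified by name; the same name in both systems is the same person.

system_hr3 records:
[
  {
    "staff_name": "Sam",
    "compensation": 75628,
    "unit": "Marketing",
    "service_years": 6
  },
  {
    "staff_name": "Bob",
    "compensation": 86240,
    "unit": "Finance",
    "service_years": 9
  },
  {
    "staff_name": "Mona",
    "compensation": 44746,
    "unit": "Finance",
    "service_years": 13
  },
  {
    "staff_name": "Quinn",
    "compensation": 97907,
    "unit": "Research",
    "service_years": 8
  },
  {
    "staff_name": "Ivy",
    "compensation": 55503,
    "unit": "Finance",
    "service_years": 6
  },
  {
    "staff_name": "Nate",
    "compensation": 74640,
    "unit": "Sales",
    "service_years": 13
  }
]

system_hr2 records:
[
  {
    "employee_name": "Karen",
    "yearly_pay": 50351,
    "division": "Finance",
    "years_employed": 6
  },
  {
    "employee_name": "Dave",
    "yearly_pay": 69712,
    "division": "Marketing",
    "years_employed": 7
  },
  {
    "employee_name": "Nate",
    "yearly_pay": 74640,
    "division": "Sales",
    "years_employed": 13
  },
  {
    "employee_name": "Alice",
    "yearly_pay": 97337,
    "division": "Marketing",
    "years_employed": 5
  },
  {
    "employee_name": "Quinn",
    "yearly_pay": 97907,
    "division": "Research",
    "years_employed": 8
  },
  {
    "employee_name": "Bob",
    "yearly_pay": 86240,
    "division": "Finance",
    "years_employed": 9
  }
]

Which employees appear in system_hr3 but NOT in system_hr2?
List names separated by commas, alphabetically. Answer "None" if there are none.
Ivy, Mona, Sam

Schema mapping: "staff_name" (system_hr3) = "employee_name" (system_hr2) = employee name

Names in system_hr3: ['Bob', 'Ivy', 'Mona', 'Nate', 'Quinn', 'Sam']
Names in system_hr2: ['Alice', 'Bob', 'Dave', 'Karen', 'Nate', 'Quinn']

In system_hr3 but not system_hr2: ['Ivy', 'Mona', 'Sam']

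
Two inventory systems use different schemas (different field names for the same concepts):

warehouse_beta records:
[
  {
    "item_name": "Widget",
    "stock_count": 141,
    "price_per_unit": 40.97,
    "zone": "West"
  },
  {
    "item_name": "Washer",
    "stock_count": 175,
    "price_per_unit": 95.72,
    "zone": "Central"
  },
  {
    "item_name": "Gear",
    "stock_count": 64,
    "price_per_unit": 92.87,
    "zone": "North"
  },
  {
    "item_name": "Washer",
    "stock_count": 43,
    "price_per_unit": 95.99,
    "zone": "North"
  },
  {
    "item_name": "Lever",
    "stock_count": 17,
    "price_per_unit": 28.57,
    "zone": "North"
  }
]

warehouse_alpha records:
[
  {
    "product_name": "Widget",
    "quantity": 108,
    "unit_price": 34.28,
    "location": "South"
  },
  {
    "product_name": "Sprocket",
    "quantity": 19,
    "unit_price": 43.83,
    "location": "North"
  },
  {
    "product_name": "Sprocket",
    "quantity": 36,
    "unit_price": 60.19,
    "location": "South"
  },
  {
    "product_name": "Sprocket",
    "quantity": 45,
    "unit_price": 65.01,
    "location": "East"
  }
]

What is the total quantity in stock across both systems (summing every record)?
648

To reconcile these schemas, identify the field holding the quantity in stock in each system:
1. In warehouse_beta it is "stock_count"
2. In warehouse_alpha it is "quantity"

From warehouse_beta: 141 + 175 + 64 + 43 + 17 = 440
From warehouse_alpha: 108 + 19 + 36 + 45 = 208

Total: 440 + 208 = 648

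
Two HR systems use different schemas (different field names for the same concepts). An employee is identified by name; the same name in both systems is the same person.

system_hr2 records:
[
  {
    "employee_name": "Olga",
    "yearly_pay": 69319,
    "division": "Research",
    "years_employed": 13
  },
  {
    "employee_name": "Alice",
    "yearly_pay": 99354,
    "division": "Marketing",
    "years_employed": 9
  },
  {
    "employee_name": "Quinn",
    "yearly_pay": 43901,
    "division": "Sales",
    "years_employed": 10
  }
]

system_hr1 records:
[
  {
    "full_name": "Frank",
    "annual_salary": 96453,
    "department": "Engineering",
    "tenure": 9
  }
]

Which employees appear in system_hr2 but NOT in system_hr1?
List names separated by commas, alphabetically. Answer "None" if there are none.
Alice, Olga, Quinn

Schema mapping: "employee_name" (system_hr2) = "full_name" (system_hr1) = employee name

Names in system_hr2: ['Alice', 'Olga', 'Quinn']
Names in system_hr1: ['Frank']

In system_hr2 but not system_hr1: ['Alice', 'Olga', 'Quinn']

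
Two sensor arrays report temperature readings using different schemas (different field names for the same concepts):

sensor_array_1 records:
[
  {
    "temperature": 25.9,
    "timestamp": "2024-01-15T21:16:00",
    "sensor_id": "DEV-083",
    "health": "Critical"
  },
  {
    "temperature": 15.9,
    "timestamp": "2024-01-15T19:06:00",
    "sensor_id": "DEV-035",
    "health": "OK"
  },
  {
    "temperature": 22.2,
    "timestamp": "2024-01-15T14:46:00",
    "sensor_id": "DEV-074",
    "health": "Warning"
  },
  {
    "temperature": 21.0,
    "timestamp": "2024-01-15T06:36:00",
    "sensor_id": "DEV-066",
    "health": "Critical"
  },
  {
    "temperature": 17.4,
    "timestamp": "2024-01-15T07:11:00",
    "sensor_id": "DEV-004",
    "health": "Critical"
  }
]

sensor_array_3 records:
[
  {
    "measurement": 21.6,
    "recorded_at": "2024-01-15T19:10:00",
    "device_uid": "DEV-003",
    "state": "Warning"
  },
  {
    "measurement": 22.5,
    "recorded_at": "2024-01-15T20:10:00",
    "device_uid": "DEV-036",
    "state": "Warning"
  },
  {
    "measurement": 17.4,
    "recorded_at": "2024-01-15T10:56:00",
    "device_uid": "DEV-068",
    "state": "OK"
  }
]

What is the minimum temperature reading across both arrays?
15.9

Schema mapping: "temperature" (sensor_array_1) = "measurement" (sensor_array_3) = temperature reading

Minimum in sensor_array_1: 15.9
Minimum in sensor_array_3: 17.4

Overall minimum: min(15.9, 17.4) = 15.9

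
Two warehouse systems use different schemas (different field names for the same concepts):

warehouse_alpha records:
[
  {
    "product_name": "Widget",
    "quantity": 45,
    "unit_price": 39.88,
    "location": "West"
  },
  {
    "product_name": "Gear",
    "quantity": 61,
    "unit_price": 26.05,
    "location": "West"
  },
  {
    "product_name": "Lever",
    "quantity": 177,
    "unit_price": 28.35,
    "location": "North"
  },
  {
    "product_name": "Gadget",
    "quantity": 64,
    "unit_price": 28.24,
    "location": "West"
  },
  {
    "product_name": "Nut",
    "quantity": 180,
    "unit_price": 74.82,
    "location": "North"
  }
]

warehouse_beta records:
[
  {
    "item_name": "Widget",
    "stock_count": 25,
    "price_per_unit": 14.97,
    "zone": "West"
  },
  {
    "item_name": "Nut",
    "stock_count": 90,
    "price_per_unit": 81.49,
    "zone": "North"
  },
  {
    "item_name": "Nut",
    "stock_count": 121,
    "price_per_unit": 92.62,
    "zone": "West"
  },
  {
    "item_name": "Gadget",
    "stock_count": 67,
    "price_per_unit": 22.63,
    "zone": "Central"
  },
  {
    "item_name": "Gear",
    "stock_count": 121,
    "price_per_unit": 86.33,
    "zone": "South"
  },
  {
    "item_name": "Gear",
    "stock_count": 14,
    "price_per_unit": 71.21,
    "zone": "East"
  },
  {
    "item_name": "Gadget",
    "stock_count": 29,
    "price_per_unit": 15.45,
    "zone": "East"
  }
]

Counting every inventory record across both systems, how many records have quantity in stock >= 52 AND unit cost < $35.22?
4

Schema mappings:
- "quantity" (warehouse_alpha) = "stock_count" (warehouse_beta) = quantity
- "unit_price" (warehouse_alpha) = "price_per_unit" (warehouse_beta) = unit cost

Records meeting both conditions in warehouse_alpha: 3
Records meeting both conditions in warehouse_beta: 1

Total: 3 + 1 = 4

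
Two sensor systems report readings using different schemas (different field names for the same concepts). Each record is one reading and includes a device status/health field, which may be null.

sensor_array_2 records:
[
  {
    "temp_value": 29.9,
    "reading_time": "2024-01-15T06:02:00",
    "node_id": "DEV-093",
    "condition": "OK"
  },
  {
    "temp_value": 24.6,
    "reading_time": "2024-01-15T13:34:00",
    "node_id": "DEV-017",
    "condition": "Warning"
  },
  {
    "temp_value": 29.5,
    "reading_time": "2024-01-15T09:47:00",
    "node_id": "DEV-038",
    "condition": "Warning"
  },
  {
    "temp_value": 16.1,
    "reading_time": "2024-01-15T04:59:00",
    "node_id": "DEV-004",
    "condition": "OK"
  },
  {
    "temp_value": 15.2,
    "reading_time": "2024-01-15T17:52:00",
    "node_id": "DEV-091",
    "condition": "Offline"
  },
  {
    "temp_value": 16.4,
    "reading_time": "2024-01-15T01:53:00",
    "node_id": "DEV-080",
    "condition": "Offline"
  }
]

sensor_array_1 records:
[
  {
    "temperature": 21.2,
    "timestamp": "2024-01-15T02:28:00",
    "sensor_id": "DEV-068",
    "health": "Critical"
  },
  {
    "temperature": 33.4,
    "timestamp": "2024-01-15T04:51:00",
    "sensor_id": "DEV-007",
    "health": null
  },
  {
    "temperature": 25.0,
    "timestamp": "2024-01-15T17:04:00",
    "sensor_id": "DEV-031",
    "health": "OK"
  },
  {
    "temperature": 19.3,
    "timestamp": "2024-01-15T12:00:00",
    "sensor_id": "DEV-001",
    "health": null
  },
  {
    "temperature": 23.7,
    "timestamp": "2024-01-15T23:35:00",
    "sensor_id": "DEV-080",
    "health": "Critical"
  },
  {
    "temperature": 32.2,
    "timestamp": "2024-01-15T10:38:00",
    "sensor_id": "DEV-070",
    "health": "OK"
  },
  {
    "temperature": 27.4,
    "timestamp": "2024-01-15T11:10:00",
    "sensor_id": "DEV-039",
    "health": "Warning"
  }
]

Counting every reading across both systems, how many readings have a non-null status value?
11

Schema mapping: "condition" (sensor_array_2) = "health" (sensor_array_1) = status

Non-null in sensor_array_2: 6
Non-null in sensor_array_1: 5

Total non-null: 6 + 5 = 11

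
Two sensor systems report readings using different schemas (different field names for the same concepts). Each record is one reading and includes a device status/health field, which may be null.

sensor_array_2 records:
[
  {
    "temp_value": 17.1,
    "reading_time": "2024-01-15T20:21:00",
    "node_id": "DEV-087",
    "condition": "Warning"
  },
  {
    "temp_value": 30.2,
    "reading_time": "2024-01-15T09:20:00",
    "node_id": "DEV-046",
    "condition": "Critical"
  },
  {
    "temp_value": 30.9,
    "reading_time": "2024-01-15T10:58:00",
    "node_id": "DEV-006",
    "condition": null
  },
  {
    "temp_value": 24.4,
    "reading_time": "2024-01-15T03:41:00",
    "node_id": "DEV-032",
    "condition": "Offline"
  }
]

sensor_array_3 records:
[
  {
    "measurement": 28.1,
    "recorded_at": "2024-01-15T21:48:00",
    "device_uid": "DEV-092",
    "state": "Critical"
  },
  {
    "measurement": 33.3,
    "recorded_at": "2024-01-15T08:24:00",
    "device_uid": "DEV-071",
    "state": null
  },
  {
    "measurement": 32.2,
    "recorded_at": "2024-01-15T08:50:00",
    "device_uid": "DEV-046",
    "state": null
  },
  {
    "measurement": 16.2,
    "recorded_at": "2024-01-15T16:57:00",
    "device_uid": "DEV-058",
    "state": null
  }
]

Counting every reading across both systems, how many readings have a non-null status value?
4

Schema mapping: "condition" (sensor_array_2) = "state" (sensor_array_3) = status

Non-null in sensor_array_2: 3
Non-null in sensor_array_3: 1

Total non-null: 3 + 1 = 4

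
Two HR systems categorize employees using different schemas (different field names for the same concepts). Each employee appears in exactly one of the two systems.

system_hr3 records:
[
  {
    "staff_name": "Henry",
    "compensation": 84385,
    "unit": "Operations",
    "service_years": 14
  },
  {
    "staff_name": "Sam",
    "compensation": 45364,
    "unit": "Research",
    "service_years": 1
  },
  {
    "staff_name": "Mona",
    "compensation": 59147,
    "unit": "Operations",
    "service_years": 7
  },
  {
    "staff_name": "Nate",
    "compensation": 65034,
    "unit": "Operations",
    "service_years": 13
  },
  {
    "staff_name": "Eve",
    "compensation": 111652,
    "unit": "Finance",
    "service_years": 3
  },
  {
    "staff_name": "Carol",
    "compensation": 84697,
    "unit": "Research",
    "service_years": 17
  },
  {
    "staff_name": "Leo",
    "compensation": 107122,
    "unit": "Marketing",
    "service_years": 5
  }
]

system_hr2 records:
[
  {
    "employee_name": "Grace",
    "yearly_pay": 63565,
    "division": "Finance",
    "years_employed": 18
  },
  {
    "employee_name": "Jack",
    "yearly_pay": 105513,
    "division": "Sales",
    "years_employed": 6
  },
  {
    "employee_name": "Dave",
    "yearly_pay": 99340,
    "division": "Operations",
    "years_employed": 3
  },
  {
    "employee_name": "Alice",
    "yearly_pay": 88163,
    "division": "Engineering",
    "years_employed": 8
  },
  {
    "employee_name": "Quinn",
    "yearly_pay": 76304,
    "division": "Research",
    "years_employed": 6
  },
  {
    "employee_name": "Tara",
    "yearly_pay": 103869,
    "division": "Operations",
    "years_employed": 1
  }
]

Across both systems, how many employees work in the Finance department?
2

Schema mapping: "unit" (system_hr3) = "division" (system_hr2) = department

Finance employees in system_hr3: 1
Finance employees in system_hr2: 1

Total in Finance: 1 + 1 = 2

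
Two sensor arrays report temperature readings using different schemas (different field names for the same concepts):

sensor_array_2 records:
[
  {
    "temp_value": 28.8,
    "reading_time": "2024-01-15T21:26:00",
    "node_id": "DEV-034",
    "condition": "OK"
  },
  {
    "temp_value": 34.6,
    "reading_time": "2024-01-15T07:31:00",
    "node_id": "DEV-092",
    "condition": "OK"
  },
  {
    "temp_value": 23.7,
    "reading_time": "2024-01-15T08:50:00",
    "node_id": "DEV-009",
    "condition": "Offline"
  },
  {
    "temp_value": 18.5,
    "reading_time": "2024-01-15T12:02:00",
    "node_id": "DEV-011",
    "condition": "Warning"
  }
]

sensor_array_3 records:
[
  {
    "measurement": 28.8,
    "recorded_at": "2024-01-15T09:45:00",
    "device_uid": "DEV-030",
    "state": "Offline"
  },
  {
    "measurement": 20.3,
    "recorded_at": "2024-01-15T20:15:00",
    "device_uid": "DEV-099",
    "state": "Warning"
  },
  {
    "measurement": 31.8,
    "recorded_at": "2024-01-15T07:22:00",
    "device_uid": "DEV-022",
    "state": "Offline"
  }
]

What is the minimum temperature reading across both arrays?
18.5

Schema mapping: "temp_value" (sensor_array_2) = "measurement" (sensor_array_3) = temperature reading

Minimum in sensor_array_2: 18.5
Minimum in sensor_array_3: 20.3

Overall minimum: min(18.5, 20.3) = 18.5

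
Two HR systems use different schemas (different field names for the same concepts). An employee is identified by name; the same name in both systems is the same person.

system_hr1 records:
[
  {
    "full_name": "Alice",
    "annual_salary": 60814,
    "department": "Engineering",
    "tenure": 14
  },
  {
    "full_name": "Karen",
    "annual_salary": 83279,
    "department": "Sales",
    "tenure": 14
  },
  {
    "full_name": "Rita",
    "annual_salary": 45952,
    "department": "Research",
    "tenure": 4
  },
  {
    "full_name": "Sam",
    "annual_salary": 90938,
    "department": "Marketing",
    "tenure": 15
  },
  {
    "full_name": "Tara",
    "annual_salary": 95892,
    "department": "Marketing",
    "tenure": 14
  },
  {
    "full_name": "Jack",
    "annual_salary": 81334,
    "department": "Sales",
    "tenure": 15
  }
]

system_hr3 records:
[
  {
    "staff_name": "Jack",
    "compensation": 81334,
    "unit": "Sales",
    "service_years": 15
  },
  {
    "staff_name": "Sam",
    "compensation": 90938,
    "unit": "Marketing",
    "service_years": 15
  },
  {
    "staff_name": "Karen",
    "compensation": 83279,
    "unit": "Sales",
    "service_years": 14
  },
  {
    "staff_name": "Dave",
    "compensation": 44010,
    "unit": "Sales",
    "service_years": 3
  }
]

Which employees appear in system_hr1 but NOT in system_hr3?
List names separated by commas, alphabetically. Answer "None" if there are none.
Alice, Rita, Tara

Schema mapping: "full_name" (system_hr1) = "staff_name" (system_hr3) = employee name

Names in system_hr1: ['Alice', 'Jack', 'Karen', 'Rita', 'Sam', 'Tara']
Names in system_hr3: ['Dave', 'Jack', 'Karen', 'Sam']

In system_hr1 but not system_hr3: ['Alice', 'Rita', 'Tara']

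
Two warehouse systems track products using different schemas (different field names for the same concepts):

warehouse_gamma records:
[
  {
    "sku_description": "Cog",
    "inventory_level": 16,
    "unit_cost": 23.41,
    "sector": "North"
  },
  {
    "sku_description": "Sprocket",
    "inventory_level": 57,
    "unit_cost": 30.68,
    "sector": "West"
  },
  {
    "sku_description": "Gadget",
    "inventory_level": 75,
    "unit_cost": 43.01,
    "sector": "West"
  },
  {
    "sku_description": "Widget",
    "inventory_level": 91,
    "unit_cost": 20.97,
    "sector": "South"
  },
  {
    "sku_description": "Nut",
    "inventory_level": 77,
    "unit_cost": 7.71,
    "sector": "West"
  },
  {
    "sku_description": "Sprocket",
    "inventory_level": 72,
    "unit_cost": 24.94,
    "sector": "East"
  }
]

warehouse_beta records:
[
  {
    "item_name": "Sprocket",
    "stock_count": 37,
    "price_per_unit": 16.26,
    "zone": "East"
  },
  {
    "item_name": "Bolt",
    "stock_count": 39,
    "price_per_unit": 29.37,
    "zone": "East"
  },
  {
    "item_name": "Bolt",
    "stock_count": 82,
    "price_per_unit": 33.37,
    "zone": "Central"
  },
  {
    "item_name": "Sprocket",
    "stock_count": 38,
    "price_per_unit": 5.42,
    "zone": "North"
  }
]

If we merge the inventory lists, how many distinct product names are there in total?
6

Schema mapping: "sku_description" (warehouse_gamma) = "item_name" (warehouse_beta) = product name

Products in warehouse_gamma: ['Cog', 'Gadget', 'Nut', 'Sprocket', 'Widget']
Products in warehouse_beta: ['Bolt', 'Sprocket']

Union (unique products): ['Bolt', 'Cog', 'Gadget', 'Nut', 'Sprocket', 'Widget']
Count: 6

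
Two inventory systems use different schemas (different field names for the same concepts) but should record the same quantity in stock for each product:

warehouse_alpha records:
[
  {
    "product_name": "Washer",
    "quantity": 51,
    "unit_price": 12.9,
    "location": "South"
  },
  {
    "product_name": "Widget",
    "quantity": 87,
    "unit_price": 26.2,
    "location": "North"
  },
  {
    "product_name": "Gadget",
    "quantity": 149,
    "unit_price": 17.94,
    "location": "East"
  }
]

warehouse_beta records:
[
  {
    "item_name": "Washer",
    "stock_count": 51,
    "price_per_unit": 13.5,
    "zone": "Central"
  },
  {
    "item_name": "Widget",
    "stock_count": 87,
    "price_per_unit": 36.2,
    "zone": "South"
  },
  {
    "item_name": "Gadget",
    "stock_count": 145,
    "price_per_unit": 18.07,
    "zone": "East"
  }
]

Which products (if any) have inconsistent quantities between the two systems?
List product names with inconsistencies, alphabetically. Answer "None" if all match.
Gadget

Schema mappings:
- "product_name" (warehouse_alpha) = "item_name" (warehouse_beta) = product name
- "quantity" (warehouse_alpha) = "stock_count" (warehouse_beta) = quantity

Comparison:
  Washer: 51 vs 51 - MATCH
  Widget: 87 vs 87 - MATCH
  Gadget: 149 vs 145 - MISMATCH

Products with inconsistencies: Gadget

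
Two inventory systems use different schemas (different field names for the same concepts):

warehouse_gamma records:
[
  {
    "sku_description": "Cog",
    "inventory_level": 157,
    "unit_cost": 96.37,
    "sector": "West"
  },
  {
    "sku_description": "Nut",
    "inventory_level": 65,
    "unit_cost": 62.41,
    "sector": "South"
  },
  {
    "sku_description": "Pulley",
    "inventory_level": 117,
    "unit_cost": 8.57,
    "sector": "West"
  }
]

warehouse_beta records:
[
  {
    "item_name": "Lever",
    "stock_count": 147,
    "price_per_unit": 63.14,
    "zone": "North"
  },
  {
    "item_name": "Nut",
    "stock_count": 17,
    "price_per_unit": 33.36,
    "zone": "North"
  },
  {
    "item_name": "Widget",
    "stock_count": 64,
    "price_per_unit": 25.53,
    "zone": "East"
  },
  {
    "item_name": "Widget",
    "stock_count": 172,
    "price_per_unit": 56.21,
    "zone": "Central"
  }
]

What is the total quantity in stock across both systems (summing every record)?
739

To reconcile these schemas, identify the field holding the quantity in stock in each system:
1. In warehouse_gamma it is "inventory_level"
2. In warehouse_beta it is "stock_count"

From warehouse_gamma: 157 + 65 + 117 = 339
From warehouse_beta: 147 + 17 + 64 + 172 = 400

Total: 339 + 400 = 739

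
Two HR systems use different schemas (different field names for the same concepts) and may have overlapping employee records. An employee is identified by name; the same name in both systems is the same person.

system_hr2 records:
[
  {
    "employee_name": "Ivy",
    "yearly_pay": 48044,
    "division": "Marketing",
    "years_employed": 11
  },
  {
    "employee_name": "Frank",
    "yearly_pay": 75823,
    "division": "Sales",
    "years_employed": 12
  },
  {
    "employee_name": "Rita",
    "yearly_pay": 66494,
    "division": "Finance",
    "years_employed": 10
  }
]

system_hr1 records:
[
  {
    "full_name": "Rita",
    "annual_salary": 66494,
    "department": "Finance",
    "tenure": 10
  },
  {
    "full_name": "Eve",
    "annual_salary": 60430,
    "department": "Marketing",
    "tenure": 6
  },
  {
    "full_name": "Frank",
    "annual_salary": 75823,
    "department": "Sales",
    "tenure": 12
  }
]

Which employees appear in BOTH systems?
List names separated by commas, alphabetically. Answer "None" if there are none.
Frank, Rita

Schema mapping: "employee_name" (system_hr2) = "full_name" (system_hr1) = employee name

Names in system_hr2: ['Frank', 'Ivy', 'Rita']
Names in system_hr1: ['Eve', 'Frank', 'Rita']

Intersection: ['Frank', 'Rita']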